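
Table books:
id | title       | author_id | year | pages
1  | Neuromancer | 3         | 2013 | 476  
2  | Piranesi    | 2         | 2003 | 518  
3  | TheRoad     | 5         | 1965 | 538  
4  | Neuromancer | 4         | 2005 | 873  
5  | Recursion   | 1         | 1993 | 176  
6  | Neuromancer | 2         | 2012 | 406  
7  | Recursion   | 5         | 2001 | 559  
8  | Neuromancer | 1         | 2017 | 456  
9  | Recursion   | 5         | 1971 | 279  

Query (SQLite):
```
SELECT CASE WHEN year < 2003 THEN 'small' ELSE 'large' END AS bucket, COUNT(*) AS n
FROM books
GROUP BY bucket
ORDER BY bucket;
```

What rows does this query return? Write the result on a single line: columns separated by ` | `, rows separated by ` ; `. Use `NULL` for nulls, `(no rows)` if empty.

Bucket rows by year < 2003 → 'small' else 'large'; count each bucket.

large | 5 ; small | 4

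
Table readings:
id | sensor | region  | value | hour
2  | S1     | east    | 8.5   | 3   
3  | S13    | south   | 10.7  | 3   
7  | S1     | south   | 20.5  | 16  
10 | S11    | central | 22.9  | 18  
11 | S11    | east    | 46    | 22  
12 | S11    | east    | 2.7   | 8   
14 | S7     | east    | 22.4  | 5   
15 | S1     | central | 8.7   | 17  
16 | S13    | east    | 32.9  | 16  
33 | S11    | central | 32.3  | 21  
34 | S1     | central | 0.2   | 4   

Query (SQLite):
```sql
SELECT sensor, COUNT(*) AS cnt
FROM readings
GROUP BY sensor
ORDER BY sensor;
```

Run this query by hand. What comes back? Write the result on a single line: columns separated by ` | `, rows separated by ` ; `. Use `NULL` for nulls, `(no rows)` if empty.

S1 | 4 ; S11 | 4 ; S13 | 2 ; S7 | 1

Partition readings by sensor; compute COUNT(*) within each group.
  S1: ids {2, 7, 15, 34} → COUNT(*)=4
  S11: ids {10, 11, 12, 33} → COUNT(*)=4
  S13: ids {3, 16} → COUNT(*)=2
  S7: ids {14} → COUNT(*)=1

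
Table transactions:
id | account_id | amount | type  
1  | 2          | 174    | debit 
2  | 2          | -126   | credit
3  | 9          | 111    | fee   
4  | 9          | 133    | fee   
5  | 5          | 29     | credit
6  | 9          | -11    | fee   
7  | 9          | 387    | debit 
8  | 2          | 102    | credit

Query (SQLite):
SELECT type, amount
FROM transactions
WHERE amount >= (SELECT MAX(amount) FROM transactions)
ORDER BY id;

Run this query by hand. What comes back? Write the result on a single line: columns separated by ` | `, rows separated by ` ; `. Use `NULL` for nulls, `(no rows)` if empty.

debit | 387

Scalar subquery: MAX(amount) over all transactions rows = 387.
Keep rows where amount >= that value.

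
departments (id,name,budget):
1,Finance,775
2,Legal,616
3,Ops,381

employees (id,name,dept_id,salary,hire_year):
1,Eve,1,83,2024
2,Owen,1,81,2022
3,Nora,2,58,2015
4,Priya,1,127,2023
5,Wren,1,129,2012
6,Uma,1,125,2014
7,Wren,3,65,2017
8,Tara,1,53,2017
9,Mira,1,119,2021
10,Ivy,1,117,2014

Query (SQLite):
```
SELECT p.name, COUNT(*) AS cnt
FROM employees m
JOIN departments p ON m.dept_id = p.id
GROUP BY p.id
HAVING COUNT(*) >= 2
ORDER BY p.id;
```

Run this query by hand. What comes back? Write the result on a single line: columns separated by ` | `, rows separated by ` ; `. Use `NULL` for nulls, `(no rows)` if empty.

Join each employees row to its departments via dept_id.
Group joined rows by departments.id; compute COUNT(*) per group.
HAVING: keep groups with count ≥ 2.
  1: ids {1, 2, 4, 5, 6, 8, 9, 10} → COUNT(*)=8
  2: ids {3} → COUNT(*)=1
  3: ids {7} → COUNT(*)=1

Finance | 8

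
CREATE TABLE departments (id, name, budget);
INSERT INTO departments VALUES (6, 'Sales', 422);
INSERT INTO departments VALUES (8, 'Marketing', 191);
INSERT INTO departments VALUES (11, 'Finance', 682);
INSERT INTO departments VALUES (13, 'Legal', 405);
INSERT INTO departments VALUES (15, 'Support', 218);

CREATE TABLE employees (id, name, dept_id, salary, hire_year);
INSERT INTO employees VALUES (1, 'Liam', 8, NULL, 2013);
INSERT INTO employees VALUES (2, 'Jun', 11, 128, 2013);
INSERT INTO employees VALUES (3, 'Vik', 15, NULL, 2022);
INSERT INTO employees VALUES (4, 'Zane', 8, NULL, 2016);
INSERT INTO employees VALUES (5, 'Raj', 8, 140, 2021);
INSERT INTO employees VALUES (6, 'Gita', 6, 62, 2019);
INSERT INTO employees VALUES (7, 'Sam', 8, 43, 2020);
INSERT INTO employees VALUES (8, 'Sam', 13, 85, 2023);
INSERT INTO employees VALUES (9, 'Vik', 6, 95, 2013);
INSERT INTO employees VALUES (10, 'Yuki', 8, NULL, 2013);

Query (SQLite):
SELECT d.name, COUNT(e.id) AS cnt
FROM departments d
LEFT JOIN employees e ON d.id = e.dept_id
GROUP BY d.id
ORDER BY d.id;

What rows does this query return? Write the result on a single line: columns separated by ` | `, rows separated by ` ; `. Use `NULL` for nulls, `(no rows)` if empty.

Sales | 2 ; Marketing | 5 ; Finance | 1 ; Legal | 1 ; Support | 1

LEFT JOIN keeps every departments row; unmatched ones get NULL for employees columns.
Group by departments.id and compute COUNT(e.id). COUNT(col) of an all-NULL group is 0.
  6: ids {6, 9} → COUNT(e.id)=2
  8: ids {1, 4, 5, 7, 10} → COUNT(e.id)=5
  11: ids {2} → COUNT(e.id)=1
  13: ids {8} → COUNT(e.id)=1
  15: ids {3} → COUNT(e.id)=1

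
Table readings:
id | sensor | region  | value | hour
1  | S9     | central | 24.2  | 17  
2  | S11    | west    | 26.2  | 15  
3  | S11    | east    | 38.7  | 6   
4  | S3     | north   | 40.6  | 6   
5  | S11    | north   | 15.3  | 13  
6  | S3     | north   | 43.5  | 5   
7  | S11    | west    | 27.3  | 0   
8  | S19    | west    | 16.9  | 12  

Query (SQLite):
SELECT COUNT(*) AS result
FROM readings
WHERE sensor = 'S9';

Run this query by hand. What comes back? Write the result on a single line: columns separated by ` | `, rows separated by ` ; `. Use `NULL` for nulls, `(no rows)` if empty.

1

Rows where sensor='S9' → value values: [24.2].
COUNT(*) counts rows → 1.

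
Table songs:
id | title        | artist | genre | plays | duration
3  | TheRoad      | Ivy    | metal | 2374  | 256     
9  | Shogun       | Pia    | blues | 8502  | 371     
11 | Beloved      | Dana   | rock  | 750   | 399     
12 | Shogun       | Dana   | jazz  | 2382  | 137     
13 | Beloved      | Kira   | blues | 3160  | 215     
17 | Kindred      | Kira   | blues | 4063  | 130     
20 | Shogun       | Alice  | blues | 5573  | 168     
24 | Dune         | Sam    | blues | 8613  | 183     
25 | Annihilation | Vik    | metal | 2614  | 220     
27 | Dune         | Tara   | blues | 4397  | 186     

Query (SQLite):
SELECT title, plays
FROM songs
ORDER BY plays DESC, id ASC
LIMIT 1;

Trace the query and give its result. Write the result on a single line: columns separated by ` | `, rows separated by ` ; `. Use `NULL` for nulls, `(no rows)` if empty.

Sort by plays desc, tiebreak id asc: (8613, id=24), (8502, id=9), (5573, id=20), (4397, id=27) …. Take first 1.

Dune | 8613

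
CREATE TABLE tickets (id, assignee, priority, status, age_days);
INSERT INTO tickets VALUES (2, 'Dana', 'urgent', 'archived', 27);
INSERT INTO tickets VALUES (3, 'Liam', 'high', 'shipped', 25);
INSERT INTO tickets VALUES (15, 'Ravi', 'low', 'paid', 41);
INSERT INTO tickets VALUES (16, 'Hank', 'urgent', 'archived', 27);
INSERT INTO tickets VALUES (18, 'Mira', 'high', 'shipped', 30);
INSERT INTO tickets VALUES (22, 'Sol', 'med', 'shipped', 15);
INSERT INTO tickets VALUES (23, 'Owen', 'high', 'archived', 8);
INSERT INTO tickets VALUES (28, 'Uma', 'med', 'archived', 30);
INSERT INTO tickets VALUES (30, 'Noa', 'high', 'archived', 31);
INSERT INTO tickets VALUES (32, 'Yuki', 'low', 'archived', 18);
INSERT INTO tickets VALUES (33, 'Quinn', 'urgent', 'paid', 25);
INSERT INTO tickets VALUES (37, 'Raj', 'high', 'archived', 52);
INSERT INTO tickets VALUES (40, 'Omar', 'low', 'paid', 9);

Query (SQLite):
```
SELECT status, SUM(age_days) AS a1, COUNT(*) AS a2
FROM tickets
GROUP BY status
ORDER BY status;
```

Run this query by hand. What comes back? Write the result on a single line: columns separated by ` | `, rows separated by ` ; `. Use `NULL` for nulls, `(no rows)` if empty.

archived | 193 | 7 ; paid | 75 | 3 ; shipped | 70 | 3

Group tickets by status.
Per group compute: SUM(age_days), COUNT(*).
  archived: ids {2, 16, 23, 28, 30, 32, 37} → SUM(age_days)=193, COUNT(*)=7
  paid: ids {15, 33, 40} → SUM(age_days)=75, COUNT(*)=3
  shipped: ids {3, 18, 22} → SUM(age_days)=70, COUNT(*)=3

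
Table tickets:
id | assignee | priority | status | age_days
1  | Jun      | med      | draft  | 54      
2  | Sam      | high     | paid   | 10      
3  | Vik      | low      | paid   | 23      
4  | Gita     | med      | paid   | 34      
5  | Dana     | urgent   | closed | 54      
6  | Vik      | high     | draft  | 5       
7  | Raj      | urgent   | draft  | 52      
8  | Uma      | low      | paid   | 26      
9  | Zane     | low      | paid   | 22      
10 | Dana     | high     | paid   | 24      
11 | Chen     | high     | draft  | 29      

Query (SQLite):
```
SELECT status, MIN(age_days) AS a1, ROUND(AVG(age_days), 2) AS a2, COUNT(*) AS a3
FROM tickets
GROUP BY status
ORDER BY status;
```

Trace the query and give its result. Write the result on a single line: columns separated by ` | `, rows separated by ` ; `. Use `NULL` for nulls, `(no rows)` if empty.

Group tickets by status.
Per group compute: MIN(age_days), ROUND(AVG(age_days), 2), COUNT(*).
  closed: ids {5} → MIN(age_days)=54, ROUND(AVG(age_days), 2)=54, COUNT(*)=1
  draft: ids {1, 6, 7, 11} → MIN(age_days)=5, ROUND(AVG(age_days), 2)=35, COUNT(*)=4
  paid: ids {2, 3, 4, 8, 9, 10} → MIN(age_days)=10, ROUND(AVG(age_days), 2)=23.17, COUNT(*)=6

closed | 54 | 54 | 1 ; draft | 5 | 35 | 4 ; paid | 10 | 23.17 | 6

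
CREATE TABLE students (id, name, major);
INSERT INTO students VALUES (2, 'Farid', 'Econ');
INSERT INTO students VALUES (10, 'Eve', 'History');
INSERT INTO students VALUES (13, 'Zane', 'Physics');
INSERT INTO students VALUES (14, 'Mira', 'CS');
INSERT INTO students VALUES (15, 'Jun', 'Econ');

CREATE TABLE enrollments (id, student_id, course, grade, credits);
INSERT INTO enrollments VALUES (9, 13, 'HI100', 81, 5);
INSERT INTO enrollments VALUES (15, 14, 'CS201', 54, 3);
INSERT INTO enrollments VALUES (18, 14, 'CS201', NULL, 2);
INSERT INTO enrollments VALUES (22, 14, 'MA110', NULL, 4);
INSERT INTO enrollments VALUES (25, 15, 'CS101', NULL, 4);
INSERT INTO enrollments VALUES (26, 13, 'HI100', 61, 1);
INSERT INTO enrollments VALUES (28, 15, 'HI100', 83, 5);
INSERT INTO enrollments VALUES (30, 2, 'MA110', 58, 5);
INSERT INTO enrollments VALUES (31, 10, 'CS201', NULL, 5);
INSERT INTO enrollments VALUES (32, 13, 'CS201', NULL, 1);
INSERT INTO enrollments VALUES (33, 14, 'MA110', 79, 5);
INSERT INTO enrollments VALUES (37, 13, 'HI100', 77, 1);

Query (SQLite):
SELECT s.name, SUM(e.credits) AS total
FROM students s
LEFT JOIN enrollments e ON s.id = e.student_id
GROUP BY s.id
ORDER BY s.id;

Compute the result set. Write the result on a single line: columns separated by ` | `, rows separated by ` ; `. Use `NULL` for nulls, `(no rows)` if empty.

Farid | 5 ; Eve | 5 ; Zane | 8 ; Mira | 14 ; Jun | 9

LEFT JOIN keeps every students row; unmatched ones get NULL for enrollments columns.
Group by students.id and compute SUM(e.credits). SUM over an all-NULL group is NULL.
  2: ids {30} → SUM(e.credits)=5
  10: ids {31} → SUM(e.credits)=5
  13: ids {9, 26, 32, 37} → SUM(e.credits)=8
  14: ids {15, 18, 22, 33} → SUM(e.credits)=14
  15: ids {25, 28} → SUM(e.credits)=9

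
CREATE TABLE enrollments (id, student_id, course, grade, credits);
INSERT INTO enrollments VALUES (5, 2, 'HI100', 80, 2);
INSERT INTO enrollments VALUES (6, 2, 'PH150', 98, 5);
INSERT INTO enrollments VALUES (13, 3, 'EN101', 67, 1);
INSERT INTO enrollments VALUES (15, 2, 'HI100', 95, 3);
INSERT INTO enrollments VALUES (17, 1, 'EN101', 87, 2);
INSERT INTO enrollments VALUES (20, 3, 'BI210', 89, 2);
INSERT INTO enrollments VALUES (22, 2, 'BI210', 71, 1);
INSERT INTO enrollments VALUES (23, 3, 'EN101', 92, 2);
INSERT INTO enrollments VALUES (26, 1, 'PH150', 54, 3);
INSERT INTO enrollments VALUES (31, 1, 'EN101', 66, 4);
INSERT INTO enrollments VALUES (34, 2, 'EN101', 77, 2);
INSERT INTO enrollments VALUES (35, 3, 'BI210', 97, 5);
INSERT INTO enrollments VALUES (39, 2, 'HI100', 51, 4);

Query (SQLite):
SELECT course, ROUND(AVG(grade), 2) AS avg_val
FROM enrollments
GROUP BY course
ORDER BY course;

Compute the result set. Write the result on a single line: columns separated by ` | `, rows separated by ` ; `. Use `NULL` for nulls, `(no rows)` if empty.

BI210 | 85.67 ; EN101 | 77.8 ; HI100 | 75.33 ; PH150 | 76

Partition enrollments by course; compute ROUND(AVG(grade), 2) within each group.
  BI210: ids {20, 22, 35} → ROUND(AVG(grade), 2)=85.67
  EN101: ids {13, 17, 23, 31, 34} → ROUND(AVG(grade), 2)=77.8
  HI100: ids {5, 15, 39} → ROUND(AVG(grade), 2)=75.33
  PH150: ids {6, 26} → ROUND(AVG(grade), 2)=76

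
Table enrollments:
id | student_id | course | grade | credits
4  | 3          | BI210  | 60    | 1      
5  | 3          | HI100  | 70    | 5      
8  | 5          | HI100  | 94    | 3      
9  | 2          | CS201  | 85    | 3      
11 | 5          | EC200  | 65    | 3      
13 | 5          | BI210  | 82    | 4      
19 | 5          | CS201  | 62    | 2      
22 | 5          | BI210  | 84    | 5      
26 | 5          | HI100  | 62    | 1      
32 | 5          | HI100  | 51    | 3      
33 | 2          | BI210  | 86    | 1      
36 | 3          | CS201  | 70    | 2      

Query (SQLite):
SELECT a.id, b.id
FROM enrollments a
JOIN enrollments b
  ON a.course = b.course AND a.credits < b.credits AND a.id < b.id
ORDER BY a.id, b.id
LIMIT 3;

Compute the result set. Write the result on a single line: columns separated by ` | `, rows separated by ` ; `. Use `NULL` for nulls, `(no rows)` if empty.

4 | 13 ; 4 | 22 ; 13 | 22

Pairs (a,b) with same course, a.credits < b.credits, a.id < b.id.
course groups: BI210:{4,13,22,33} CS201:{9,19,36} EC200:{11} HI100:{5,8,26,32}
Ordered by (a.id, b.id); first 3.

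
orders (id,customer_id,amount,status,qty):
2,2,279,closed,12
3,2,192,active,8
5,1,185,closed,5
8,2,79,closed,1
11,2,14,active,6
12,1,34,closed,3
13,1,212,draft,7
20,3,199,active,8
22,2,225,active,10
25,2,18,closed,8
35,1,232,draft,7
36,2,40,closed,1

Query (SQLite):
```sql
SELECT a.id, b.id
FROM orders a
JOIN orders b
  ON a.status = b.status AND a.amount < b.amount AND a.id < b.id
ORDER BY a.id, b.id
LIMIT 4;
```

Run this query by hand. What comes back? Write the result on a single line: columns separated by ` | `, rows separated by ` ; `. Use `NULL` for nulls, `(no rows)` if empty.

3 | 20 ; 3 | 22 ; 11 | 20 ; 11 | 22

Pairs (a,b) with same status, a.amount < b.amount, a.id < b.id.
status groups: active:{3,11,20,22} closed:{2,5,8,12,25,36} draft:{13,35}
Ordered by (a.id, b.id); first 4.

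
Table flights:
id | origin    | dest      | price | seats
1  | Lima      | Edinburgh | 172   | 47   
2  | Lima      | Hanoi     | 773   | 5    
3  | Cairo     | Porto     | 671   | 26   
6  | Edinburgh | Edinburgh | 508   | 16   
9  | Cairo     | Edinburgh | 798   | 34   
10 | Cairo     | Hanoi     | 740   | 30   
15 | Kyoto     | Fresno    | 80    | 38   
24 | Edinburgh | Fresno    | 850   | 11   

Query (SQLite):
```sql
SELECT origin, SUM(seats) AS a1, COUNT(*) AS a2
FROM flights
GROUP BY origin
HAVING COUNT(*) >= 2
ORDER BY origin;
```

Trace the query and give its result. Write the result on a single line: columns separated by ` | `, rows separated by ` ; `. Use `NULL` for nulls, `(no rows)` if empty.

Group flights by origin.
Per group compute: SUM(seats), COUNT(*).
HAVING: drop groups with fewer than 2 rows.
  Cairo: ids {3, 9, 10} → SUM(seats)=90, COUNT(*)=3
  Edinburgh: ids {6, 24} → SUM(seats)=27, COUNT(*)=2
  Kyoto: ids {15} → SUM(seats)=38, COUNT(*)=1
  Lima: ids {1, 2} → SUM(seats)=52, COUNT(*)=2

Cairo | 90 | 3 ; Edinburgh | 27 | 2 ; Lima | 52 | 2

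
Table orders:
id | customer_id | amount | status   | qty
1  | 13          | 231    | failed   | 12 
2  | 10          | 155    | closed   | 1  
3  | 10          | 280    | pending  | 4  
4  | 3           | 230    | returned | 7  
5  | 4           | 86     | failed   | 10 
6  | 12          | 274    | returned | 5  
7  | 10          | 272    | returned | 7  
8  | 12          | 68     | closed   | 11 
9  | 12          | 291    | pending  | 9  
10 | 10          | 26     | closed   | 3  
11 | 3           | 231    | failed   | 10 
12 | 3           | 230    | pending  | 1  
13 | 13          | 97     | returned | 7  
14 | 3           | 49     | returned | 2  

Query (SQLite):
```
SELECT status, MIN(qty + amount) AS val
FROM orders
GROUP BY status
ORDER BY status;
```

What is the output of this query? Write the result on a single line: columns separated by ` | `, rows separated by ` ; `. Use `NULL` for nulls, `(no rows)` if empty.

closed | 29 ; failed | 96 ; pending | 231 ; returned | 51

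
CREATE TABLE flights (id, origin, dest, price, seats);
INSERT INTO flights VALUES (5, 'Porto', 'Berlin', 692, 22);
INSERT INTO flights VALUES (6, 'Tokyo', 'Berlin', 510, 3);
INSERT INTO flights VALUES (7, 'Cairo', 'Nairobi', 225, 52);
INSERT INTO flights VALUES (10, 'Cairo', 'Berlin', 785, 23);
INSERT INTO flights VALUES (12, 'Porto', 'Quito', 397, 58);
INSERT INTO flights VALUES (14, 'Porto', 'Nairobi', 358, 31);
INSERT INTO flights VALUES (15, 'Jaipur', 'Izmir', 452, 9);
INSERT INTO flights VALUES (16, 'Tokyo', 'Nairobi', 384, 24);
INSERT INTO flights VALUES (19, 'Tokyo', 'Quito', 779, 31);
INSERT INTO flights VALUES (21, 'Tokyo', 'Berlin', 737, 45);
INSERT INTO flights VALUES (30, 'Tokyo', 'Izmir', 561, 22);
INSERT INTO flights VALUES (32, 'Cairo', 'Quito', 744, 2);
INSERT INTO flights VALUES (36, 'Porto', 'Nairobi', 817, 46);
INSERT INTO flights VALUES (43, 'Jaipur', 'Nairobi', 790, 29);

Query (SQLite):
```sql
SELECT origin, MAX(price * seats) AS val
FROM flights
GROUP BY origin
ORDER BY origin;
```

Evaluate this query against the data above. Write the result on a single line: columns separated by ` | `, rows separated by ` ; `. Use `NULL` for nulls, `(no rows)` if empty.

Cairo | 18055 ; Jaipur | 22910 ; Porto | 37582 ; Tokyo | 33165

For each row compute price * seats.
Group by origin; take MAX of the expression per group.
  Cairo: ids {7, 10, 32} → MAX(price * seats)=18055
  Jaipur: ids {15, 43} → MAX(price * seats)=22910
  Porto: ids {5, 12, 14, 36} → MAX(price * seats)=37582
  Tokyo: ids {6, 16, 19, 21, 30} → MAX(price * seats)=33165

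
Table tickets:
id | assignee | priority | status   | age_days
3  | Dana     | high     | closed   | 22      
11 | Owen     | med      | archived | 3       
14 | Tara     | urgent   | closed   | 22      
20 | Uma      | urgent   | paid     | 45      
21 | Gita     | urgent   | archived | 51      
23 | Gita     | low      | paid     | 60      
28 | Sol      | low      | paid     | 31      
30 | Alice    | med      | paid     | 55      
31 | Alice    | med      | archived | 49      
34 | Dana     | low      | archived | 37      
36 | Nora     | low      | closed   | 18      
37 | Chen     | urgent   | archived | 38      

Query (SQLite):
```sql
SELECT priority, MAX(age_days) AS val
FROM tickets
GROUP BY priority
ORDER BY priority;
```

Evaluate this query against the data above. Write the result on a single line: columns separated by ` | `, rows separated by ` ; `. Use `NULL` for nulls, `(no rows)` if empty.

Partition tickets by priority; compute MAX(age_days) within each group.
  high: ids {3} → MAX(age_days)=22
  low: ids {23, 28, 34, 36} → MAX(age_days)=60
  med: ids {11, 30, 31} → MAX(age_days)=55
  urgent: ids {14, 20, 21, 37} → MAX(age_days)=51

high | 22 ; low | 60 ; med | 55 ; urgent | 51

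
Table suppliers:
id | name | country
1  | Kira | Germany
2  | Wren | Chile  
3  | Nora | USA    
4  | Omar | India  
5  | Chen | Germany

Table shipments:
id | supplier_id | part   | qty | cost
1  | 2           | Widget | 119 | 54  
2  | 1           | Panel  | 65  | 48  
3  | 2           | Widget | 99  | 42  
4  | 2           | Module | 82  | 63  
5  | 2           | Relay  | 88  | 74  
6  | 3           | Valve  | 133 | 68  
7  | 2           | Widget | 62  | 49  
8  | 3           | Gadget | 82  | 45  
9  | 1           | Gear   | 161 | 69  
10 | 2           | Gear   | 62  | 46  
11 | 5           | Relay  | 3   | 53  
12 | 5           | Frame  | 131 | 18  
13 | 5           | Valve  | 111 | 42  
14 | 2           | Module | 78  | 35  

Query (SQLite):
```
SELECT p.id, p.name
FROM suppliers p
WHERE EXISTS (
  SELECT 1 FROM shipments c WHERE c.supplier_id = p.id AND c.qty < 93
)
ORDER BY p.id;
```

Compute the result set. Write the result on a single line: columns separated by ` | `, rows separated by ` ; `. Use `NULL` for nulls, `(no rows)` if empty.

1 | Kira ; 2 | Wren ; 3 | Nora ; 5 | Chen

For each suppliers row, check whether any shipments with matching supplier_id has qty < 93.
Keep rows where that is true.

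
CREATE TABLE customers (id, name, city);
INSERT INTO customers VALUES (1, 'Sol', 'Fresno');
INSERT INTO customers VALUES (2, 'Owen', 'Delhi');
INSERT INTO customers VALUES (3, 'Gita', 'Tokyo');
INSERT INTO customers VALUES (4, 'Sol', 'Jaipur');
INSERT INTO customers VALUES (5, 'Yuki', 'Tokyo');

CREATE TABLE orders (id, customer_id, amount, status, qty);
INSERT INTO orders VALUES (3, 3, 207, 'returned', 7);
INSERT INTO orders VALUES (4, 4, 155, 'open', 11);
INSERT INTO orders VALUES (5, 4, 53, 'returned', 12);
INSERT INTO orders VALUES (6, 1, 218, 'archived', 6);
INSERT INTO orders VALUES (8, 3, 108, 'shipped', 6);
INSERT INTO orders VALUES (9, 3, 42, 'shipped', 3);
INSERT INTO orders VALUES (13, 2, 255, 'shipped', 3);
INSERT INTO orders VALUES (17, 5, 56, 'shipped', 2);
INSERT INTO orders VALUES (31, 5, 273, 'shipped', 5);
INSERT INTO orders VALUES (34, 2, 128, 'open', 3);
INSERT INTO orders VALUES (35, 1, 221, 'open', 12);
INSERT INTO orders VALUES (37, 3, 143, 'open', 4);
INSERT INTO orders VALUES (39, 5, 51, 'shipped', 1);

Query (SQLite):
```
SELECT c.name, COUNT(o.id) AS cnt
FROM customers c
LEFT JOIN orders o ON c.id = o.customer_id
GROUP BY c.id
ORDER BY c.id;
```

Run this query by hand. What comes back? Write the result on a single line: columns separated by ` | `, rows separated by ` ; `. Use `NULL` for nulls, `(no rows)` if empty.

Sol | 2 ; Owen | 2 ; Gita | 4 ; Sol | 2 ; Yuki | 3

LEFT JOIN keeps every customers row; unmatched ones get NULL for orders columns.
Group by customers.id and compute COUNT(o.id). COUNT(col) of an all-NULL group is 0.
  1: ids {6, 35} → COUNT(o.id)=2
  2: ids {13, 34} → COUNT(o.id)=2
  3: ids {3, 8, 9, 37} → COUNT(o.id)=4
  4: ids {4, 5} → COUNT(o.id)=2
  5: ids {17, 31, 39} → COUNT(o.id)=3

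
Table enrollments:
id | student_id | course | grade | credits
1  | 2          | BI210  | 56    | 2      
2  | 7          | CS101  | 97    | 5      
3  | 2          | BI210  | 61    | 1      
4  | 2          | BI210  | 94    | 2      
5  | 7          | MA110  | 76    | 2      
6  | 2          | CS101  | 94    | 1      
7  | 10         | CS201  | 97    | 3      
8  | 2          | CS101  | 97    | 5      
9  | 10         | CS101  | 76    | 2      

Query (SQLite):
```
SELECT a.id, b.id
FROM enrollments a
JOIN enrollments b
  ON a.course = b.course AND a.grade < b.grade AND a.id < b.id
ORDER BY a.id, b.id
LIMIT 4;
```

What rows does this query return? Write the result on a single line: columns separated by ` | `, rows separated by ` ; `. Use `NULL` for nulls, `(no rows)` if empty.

1 | 3 ; 1 | 4 ; 3 | 4 ; 6 | 8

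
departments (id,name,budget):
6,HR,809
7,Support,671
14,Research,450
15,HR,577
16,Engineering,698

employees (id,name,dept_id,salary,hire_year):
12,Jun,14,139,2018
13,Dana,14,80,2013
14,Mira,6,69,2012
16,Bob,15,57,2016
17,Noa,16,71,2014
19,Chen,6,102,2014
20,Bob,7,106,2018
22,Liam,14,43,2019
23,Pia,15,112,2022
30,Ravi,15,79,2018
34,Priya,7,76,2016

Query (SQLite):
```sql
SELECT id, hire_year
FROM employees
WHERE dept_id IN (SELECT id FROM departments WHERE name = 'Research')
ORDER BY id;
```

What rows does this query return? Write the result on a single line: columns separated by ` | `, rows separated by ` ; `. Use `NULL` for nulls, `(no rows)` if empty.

Inner query: departments.id where name = 'Research'.
Outer: keep employees rows whose dept_id is in that set.
Inner query → {14}

12 | 2018 ; 13 | 2013 ; 22 | 2019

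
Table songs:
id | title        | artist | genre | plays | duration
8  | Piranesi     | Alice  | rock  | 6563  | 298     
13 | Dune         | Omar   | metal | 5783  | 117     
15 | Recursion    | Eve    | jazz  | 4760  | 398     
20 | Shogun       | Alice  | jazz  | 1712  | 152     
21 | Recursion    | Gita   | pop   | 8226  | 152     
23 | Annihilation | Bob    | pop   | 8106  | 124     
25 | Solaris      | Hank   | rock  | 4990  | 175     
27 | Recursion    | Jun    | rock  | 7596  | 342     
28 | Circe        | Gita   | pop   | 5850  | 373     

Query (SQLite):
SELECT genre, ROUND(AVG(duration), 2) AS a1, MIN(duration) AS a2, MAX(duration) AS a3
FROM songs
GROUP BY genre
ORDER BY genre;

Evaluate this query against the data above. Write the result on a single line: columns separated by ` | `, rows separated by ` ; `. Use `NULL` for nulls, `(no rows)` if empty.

jazz | 275 | 152 | 398 ; metal | 117 | 117 | 117 ; pop | 216.33 | 124 | 373 ; rock | 271.67 | 175 | 342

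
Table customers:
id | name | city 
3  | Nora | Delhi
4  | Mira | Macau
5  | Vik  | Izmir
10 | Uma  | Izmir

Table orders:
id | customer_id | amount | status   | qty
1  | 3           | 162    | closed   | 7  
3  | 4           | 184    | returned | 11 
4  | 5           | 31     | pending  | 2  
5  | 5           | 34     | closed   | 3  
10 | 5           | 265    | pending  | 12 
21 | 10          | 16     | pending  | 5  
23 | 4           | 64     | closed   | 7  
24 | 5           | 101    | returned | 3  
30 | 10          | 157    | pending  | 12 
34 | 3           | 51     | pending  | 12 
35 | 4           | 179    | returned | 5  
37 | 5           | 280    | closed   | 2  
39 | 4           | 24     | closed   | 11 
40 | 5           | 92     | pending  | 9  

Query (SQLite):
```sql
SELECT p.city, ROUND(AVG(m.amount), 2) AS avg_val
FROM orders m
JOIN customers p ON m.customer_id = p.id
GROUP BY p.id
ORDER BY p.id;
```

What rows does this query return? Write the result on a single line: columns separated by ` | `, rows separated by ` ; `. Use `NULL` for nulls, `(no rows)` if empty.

Delhi | 106.5 ; Macau | 112.75 ; Izmir | 133.83 ; Izmir | 86.5

Join each orders row to its customers via customer_id.
Group joined rows by customers.id; compute ROUND(AVG(m.amount), 2) per group.
  3: ids {1, 34} → ROUND(AVG(m.amount), 2)=106.5
  4: ids {3, 23, 35, 39} → ROUND(AVG(m.amount), 2)=112.75
  5: ids {4, 5, 10, 24, 37, 40} → ROUND(AVG(m.amount), 2)=133.83
  10: ids {21, 30} → ROUND(AVG(m.amount), 2)=86.5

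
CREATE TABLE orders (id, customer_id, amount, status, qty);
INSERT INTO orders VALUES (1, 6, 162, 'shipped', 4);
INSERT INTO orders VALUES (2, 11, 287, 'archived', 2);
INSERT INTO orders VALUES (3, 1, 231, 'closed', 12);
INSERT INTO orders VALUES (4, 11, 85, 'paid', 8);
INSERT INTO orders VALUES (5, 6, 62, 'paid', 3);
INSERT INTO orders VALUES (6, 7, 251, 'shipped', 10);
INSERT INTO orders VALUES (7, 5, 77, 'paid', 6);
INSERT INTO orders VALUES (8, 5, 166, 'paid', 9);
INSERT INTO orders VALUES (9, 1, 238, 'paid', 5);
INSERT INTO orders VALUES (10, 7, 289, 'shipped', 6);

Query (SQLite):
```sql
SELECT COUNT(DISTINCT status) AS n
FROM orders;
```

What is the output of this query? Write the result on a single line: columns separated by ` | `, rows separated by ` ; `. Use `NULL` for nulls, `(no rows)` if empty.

Count distinct non-NULL status values.

4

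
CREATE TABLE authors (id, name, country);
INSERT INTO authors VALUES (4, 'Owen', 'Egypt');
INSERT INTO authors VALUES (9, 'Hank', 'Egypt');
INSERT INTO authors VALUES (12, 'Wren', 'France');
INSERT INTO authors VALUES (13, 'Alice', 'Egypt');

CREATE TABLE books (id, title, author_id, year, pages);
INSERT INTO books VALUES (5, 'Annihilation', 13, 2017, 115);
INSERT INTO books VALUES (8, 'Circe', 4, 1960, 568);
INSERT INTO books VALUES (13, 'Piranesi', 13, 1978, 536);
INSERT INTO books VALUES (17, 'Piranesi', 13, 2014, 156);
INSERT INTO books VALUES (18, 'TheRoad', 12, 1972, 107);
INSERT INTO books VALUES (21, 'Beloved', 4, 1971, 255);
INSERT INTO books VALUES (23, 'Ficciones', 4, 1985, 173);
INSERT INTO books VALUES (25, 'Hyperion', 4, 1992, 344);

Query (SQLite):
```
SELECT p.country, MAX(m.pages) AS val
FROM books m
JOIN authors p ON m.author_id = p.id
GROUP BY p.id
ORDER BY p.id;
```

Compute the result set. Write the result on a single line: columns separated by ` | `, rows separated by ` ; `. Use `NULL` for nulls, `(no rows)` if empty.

Join each books row to its authors via author_id.
Group joined rows by authors.id; compute MAX(m.pages) per group.
  4: ids {8, 21, 23, 25} → MAX(m.pages)=568
  12: ids {18} → MAX(m.pages)=107
  13: ids {5, 13, 17} → MAX(m.pages)=536

Egypt | 568 ; France | 107 ; Egypt | 536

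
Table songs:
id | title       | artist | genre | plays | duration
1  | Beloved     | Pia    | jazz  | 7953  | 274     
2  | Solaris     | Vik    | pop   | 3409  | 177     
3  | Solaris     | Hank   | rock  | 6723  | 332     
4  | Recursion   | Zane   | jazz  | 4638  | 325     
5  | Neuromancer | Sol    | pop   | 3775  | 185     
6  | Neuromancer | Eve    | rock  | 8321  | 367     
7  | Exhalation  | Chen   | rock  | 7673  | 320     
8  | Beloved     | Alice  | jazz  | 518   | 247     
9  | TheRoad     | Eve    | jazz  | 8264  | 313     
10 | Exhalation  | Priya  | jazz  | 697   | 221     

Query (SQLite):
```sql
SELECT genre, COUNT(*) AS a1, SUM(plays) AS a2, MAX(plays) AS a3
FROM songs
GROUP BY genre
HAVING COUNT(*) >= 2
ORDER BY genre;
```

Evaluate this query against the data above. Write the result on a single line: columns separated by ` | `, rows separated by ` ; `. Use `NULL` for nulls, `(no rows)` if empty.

jazz | 5 | 22070 | 8264 ; pop | 2 | 7184 | 3775 ; rock | 3 | 22717 | 8321

Group songs by genre.
Per group compute: COUNT(*), SUM(plays), MAX(plays).
HAVING: drop groups with fewer than 2 rows.
  jazz: ids {1, 4, 8, 9, 10} → COUNT(*)=5, SUM(plays)=22070, MAX(plays)=8264
  pop: ids {2, 5} → COUNT(*)=2, SUM(plays)=7184, MAX(plays)=3775
  rock: ids {3, 6, 7} → COUNT(*)=3, SUM(plays)=22717, MAX(plays)=8321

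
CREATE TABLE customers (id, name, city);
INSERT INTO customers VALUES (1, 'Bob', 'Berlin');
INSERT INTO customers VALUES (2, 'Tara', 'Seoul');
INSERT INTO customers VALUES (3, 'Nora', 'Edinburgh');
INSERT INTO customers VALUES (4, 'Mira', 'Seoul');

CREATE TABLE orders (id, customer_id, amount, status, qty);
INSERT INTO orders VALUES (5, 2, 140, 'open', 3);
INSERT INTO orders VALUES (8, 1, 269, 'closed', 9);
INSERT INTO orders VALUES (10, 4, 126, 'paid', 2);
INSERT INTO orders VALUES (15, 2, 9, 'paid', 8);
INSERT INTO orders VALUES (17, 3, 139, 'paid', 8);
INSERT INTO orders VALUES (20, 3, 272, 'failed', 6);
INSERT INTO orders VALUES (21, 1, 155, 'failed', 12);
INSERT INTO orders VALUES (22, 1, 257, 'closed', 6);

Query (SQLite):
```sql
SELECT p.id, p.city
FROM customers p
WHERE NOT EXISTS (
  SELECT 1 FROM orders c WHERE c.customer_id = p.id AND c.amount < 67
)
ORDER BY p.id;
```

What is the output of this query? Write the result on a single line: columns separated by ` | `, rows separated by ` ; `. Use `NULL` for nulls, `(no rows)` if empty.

For each customers row, check whether any orders with matching customer_id has amount < 67.
Keep rows where that is false.

1 | Berlin ; 3 | Edinburgh ; 4 | Seoul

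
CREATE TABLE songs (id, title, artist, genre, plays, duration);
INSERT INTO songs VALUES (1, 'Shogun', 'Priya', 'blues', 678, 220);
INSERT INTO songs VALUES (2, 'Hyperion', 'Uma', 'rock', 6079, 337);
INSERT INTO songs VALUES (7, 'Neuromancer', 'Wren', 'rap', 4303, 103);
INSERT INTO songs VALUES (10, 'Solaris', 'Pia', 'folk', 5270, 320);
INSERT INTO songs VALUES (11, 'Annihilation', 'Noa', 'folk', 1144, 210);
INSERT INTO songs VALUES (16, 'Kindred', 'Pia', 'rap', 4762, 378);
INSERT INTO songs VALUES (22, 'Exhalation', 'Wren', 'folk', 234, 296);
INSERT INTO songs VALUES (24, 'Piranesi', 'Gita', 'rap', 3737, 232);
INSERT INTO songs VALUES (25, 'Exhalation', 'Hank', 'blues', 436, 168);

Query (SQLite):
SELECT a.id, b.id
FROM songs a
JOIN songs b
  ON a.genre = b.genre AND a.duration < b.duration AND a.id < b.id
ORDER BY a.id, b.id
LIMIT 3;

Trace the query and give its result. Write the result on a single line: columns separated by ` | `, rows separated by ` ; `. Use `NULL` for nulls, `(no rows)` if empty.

Pairs (a,b) with same genre, a.duration < b.duration, a.id < b.id.
genre groups: blues:{1,25} folk:{10,11,22} rap:{7,16,24} rock:{2}
Ordered by (a.id, b.id); first 3.

7 | 16 ; 7 | 24 ; 11 | 22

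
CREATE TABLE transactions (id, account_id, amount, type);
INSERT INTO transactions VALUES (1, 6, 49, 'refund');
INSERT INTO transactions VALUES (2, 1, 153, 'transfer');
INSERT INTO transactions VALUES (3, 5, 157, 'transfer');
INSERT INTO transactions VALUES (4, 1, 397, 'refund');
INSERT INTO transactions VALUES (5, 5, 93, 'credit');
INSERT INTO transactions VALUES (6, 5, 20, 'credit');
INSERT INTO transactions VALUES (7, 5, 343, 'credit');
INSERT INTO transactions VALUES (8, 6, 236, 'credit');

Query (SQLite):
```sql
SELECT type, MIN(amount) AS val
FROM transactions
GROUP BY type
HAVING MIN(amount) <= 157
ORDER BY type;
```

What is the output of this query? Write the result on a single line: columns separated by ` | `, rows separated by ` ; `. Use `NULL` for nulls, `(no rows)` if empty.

credit | 20 ; refund | 49 ; transfer | 153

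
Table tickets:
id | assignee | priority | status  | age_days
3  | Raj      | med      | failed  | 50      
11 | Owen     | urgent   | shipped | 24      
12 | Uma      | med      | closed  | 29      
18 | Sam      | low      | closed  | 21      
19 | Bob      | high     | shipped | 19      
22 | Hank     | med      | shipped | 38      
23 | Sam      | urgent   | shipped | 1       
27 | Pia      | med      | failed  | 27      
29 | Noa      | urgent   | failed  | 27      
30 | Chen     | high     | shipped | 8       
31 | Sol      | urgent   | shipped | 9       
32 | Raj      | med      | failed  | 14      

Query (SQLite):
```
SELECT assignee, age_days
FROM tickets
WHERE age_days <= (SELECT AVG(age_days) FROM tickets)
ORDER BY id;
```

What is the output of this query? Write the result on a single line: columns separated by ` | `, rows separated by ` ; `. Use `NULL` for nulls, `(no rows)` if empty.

Sam | 21 ; Bob | 19 ; Sam | 1 ; Chen | 8 ; Sol | 9 ; Raj | 14

Scalar subquery: AVG(age_days) over all tickets rows = 22.25.
Keep rows where age_days <= that value.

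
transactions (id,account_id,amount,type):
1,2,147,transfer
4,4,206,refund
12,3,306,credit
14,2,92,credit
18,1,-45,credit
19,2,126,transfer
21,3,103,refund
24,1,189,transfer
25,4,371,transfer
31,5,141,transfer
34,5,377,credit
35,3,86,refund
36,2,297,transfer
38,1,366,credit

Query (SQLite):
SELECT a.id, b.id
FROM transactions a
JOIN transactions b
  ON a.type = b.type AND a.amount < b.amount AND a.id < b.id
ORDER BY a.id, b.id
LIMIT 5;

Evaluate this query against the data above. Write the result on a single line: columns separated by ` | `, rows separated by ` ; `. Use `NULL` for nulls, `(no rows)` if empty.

1 | 24 ; 1 | 25 ; 1 | 36 ; 12 | 34 ; 12 | 38

Pairs (a,b) with same type, a.amount < b.amount, a.id < b.id.
type groups: credit:{12,14,18,34,38} refund:{4,21,35} transfer:{1,19,24,25,31,36}
Ordered by (a.id, b.id); first 5.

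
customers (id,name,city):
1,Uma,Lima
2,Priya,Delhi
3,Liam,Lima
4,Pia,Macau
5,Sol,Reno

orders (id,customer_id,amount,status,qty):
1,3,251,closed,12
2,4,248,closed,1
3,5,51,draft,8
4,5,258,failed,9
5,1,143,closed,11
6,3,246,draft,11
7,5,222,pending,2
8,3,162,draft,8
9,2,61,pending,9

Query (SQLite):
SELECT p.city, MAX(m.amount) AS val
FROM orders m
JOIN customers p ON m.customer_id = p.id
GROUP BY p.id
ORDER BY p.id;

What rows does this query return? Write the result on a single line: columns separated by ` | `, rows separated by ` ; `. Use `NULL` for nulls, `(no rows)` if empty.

Lima | 143 ; Delhi | 61 ; Lima | 251 ; Macau | 248 ; Reno | 258

Join each orders row to its customers via customer_id.
Group joined rows by customers.id; compute MAX(m.amount) per group.
  1: ids {5} → MAX(m.amount)=143
  2: ids {9} → MAX(m.amount)=61
  3: ids {1, 6, 8} → MAX(m.amount)=251
  4: ids {2} → MAX(m.amount)=248
  5: ids {3, 4, 7} → MAX(m.amount)=258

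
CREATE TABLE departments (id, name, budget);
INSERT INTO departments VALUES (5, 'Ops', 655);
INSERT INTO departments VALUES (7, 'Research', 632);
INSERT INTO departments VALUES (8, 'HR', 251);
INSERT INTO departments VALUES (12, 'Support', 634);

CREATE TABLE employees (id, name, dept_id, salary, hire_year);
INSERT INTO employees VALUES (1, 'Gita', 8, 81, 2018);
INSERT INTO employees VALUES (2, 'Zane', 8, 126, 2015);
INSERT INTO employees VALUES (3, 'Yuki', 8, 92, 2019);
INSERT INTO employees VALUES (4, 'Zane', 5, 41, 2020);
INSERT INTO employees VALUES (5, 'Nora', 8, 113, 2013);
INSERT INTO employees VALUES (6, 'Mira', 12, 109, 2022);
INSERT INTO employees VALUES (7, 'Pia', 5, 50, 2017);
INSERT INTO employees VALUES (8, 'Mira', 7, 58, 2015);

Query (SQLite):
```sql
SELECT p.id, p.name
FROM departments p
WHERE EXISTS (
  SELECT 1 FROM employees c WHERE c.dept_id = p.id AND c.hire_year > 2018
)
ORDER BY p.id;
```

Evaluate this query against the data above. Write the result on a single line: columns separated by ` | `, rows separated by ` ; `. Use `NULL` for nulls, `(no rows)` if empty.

For each departments row, check whether any employees with matching dept_id has hire_year > 2018.
Keep rows where that is true.

5 | Ops ; 8 | HR ; 12 | Support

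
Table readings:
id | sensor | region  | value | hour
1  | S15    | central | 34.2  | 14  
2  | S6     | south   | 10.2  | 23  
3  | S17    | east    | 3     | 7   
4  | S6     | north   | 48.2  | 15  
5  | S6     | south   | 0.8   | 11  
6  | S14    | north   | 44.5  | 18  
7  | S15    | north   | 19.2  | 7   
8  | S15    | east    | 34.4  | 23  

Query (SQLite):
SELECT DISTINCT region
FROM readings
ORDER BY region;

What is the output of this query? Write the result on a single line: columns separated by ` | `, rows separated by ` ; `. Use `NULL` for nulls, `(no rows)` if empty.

central ; east ; north ; south

Collect distinct region values from readings.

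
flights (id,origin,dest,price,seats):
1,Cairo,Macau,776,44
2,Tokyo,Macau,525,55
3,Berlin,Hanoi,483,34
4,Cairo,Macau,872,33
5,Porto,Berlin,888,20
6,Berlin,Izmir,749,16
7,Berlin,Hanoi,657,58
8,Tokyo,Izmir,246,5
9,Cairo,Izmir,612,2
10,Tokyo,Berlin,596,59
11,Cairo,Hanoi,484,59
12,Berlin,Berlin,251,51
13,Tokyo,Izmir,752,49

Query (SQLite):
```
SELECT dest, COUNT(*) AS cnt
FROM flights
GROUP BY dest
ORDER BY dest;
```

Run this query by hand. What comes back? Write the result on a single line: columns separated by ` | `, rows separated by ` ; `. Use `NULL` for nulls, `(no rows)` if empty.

Berlin | 3 ; Hanoi | 3 ; Izmir | 4 ; Macau | 3

Partition flights by dest; compute COUNT(*) within each group.
  Berlin: ids {5, 10, 12} → COUNT(*)=3
  Hanoi: ids {3, 7, 11} → COUNT(*)=3
  Izmir: ids {6, 8, 9, 13} → COUNT(*)=4
  Macau: ids {1, 2, 4} → COUNT(*)=3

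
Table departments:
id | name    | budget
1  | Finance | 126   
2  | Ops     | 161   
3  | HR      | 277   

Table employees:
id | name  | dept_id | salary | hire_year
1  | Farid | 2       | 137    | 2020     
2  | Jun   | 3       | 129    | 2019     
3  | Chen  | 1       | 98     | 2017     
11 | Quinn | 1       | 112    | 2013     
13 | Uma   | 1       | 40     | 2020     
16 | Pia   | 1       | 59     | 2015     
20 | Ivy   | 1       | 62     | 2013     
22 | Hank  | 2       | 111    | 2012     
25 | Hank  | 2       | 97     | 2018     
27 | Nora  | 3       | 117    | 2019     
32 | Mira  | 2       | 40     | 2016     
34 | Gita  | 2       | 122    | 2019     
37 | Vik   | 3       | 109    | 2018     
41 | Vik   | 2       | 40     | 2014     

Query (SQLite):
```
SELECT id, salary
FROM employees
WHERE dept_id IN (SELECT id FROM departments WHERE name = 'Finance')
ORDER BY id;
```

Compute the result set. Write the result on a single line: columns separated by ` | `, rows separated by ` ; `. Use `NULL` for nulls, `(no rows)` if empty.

Inner query: departments.id where name = 'Finance'.
Outer: keep employees rows whose dept_id is in that set.
Inner query → {1}

3 | 98 ; 11 | 112 ; 13 | 40 ; 16 | 59 ; 20 | 62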